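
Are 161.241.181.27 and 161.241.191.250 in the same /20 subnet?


Mask: 255.255.240.0
161.241.181.27 AND mask = 161.241.176.0
161.241.191.250 AND mask = 161.241.176.0
Yes, same subnet (161.241.176.0)


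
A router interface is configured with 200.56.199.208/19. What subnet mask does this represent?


/19 means 19 network bits, 13 host bits
Binary: 11111111111111111110000000000000
Mask: 255.255.224.0


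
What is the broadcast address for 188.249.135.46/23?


Network: 188.249.134.0/23
Host bits = 9
Set all host bits to 1:
Broadcast: 188.249.135.255


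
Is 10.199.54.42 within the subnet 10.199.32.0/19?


Subnet network: 10.199.32.0
Test IP AND mask: 10.199.32.0
Yes, 10.199.54.42 is in 10.199.32.0/19


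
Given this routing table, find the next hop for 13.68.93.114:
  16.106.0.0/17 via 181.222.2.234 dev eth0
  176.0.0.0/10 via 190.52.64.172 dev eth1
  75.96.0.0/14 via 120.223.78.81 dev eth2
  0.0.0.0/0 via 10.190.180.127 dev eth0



Longest prefix match for 13.68.93.114:
  /17 16.106.0.0: no
  /10 176.0.0.0: no
  /14 75.96.0.0: no
  /0 0.0.0.0: MATCH
Selected: next-hop 10.190.180.127 via eth0 (matched /0)


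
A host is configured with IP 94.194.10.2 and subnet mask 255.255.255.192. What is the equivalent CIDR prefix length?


Binary: 11111111.11111111.11111111.11000000
Count leading 1s
Prefix: /26


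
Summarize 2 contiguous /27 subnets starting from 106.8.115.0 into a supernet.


Original prefix: /27
Number of subnets: 2 = 2^1
New prefix = 27 - 1 = 26
Supernet: 106.8.115.0/26


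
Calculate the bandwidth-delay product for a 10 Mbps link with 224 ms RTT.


BDP = bandwidth * RTT
= 10 Mbps * 224 ms
= 10 * 1e6 * 224 / 1000 bits
= 2240000 bits
= 280000 bytes
= 273.4375 KB
BDP = 2240000 bits (280000 bytes)


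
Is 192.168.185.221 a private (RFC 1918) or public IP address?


RFC 1918 private ranges:
  10.0.0.0/8 (10.0.0.0 - 10.255.255.255)
  172.16.0.0/12 (172.16.0.0 - 172.31.255.255)
  192.168.0.0/16 (192.168.0.0 - 192.168.255.255)
Private (in 192.168.0.0/16)


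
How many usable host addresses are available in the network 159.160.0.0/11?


Host bits = 32 - 11 = 21
Total addresses = 2^21 = 2097152
Usable = total - 2 (network and broadcast)
Usable hosts: 2097150


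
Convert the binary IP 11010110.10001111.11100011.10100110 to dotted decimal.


11010110 = 214
10001111 = 143
11100011 = 227
10100110 = 166
IP: 214.143.227.166


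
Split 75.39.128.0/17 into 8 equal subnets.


New prefix = 17 + 3 = 20
Each subnet has 4096 addresses
  75.39.128.0/20
  75.39.144.0/20
  75.39.160.0/20
  75.39.176.0/20
  75.39.192.0/20
  75.39.208.0/20
  75.39.224.0/20
  75.39.240.0/20
Subnets: 75.39.128.0/20, 75.39.144.0/20, 75.39.160.0/20, 75.39.176.0/20, 75.39.192.0/20, 75.39.208.0/20, 75.39.224.0/20, 75.39.240.0/20


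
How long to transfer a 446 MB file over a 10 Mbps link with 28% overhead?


Effective throughput = 10 * (1 - 28/100) = 7.2 Mbps
File size in Mb = 446 * 8 = 3568 Mb
Time = 3568 / 7.2
Time = 495.5556 seconds


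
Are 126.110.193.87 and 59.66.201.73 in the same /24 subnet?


Mask: 255.255.255.0
126.110.193.87 AND mask = 126.110.193.0
59.66.201.73 AND mask = 59.66.201.0
No, different subnets (126.110.193.0 vs 59.66.201.0)


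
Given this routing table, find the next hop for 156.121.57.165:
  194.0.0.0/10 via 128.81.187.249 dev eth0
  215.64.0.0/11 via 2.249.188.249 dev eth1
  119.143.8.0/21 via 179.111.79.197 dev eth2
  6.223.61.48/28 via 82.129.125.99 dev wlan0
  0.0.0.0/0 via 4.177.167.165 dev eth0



Longest prefix match for 156.121.57.165:
  /10 194.0.0.0: no
  /11 215.64.0.0: no
  /21 119.143.8.0: no
  /28 6.223.61.48: no
  /0 0.0.0.0: MATCH
Selected: next-hop 4.177.167.165 via eth0 (matched /0)


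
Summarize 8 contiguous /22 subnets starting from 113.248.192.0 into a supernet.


Original prefix: /22
Number of subnets: 8 = 2^3
New prefix = 22 - 3 = 19
Supernet: 113.248.192.0/19


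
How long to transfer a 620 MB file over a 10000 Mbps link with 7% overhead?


Effective throughput = 10000 * (1 - 7/100) = 9300 Mbps
File size in Mb = 620 * 8 = 4960 Mb
Time = 4960 / 9300
Time = 0.5333 seconds


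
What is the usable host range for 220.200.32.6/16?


Network: 220.200.0.0
Broadcast: 220.200.255.255
First usable = network + 1
Last usable = broadcast - 1
Range: 220.200.0.1 to 220.200.255.254


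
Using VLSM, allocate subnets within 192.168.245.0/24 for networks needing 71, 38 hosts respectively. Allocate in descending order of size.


71 hosts -> /25 (126 usable): 192.168.245.0/25
38 hosts -> /26 (62 usable): 192.168.245.128/26
Allocation: 192.168.245.0/25 (71 hosts, 126 usable); 192.168.245.128/26 (38 hosts, 62 usable)


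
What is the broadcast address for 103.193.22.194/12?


Network: 103.192.0.0/12
Host bits = 20
Set all host bits to 1:
Broadcast: 103.207.255.255


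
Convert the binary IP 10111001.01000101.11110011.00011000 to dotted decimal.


10111001 = 185
01000101 = 69
11110011 = 243
00011000 = 24
IP: 185.69.243.24


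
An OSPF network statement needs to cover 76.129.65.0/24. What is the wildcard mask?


Subnet mask: 255.255.255.0
Wildcard = 255.255.255.255 - subnet mask
255 - 255 = 0
255 - 255 = 0
255 - 255 = 0
255 - 0 = 255
Wildcard: 0.0.0.255


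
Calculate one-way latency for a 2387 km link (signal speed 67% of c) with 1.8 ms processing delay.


Speed = 0.67 * 3e5 km/s = 201000 km/s
Propagation delay = 2387 / 201000 = 0.0119 s = 11.8756 ms
Processing delay = 1.8 ms
Total one-way latency = 13.6756 ms


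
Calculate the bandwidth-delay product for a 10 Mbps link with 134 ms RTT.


BDP = bandwidth * RTT
= 10 Mbps * 134 ms
= 10 * 1e6 * 134 / 1000 bits
= 1340000 bits
= 167500 bytes
= 163.5742 KB
BDP = 1340000 bits (167500 bytes)


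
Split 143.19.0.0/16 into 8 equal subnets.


New prefix = 16 + 3 = 19
Each subnet has 8192 addresses
  143.19.0.0/19
  143.19.32.0/19
  143.19.64.0/19
  143.19.96.0/19
  143.19.128.0/19
  143.19.160.0/19
  143.19.192.0/19
  143.19.224.0/19
Subnets: 143.19.0.0/19, 143.19.32.0/19, 143.19.64.0/19, 143.19.96.0/19, 143.19.128.0/19, 143.19.160.0/19, 143.19.192.0/19, 143.19.224.0/19


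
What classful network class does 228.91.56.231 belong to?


First octet: 228
Binary: 11100100
1110xxxx -> Class D (224-239)
Class D (multicast), default mask N/A


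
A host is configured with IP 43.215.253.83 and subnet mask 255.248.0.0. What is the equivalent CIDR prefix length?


Binary: 11111111.11111000.00000000.00000000
Count leading 1s
Prefix: /13


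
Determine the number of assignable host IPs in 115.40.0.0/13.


Host bits = 32 - 13 = 19
Total addresses = 2^19 = 524288
Usable = total - 2 (network and broadcast)
Usable hosts: 524286


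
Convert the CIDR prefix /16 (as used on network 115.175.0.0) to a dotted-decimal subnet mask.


/16 means 16 network bits, 16 host bits
Binary: 11111111111111110000000000000000
Mask: 255.255.0.0


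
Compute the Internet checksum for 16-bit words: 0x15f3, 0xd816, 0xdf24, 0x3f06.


Sum all words (with carry folding):
+ 0x15f3 = 0x15f3
+ 0xd816 = 0xee09
+ 0xdf24 = 0xcd2e
+ 0x3f06 = 0x0c35
One's complement: ~0x0c35
Checksum = 0xf3ca


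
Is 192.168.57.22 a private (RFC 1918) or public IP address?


RFC 1918 private ranges:
  10.0.0.0/8 (10.0.0.0 - 10.255.255.255)
  172.16.0.0/12 (172.16.0.0 - 172.31.255.255)
  192.168.0.0/16 (192.168.0.0 - 192.168.255.255)
Private (in 192.168.0.0/16)


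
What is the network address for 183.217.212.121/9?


IP:   10110111.11011001.11010100.01111001
Mask: 11111111.10000000.00000000.00000000
AND operation:
Net:  10110111.10000000.00000000.00000000
Network: 183.128.0.0/9


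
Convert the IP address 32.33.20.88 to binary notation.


32 = 00100000
33 = 00100001
20 = 00010100
88 = 01011000
Binary: 00100000.00100001.00010100.01011000


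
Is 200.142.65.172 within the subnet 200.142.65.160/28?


Subnet network: 200.142.65.160
Test IP AND mask: 200.142.65.160
Yes, 200.142.65.172 is in 200.142.65.160/28


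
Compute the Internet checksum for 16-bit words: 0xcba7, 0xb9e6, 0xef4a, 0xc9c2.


Sum all words (with carry folding):
+ 0xcba7 = 0xcba7
+ 0xb9e6 = 0x858e
+ 0xef4a = 0x74d9
+ 0xc9c2 = 0x3e9c
One's complement: ~0x3e9c
Checksum = 0xc163


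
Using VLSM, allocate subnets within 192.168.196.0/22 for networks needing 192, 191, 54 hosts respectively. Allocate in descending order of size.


192 hosts -> /24 (254 usable): 192.168.196.0/24
191 hosts -> /24 (254 usable): 192.168.197.0/24
54 hosts -> /26 (62 usable): 192.168.198.0/26
Allocation: 192.168.196.0/24 (192 hosts, 254 usable); 192.168.197.0/24 (191 hosts, 254 usable); 192.168.198.0/26 (54 hosts, 62 usable)


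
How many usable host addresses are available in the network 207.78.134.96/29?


Host bits = 32 - 29 = 3
Total addresses = 2^3 = 8
Usable = total - 2 (network and broadcast)
Usable hosts: 6


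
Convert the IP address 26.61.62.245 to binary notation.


26 = 00011010
61 = 00111101
62 = 00111110
245 = 11110101
Binary: 00011010.00111101.00111110.11110101


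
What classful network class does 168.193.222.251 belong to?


First octet: 168
Binary: 10101000
10xxxxxx -> Class B (128-191)
Class B, default mask 255.255.0.0 (/16)


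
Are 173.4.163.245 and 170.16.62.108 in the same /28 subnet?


Mask: 255.255.255.240
173.4.163.245 AND mask = 173.4.163.240
170.16.62.108 AND mask = 170.16.62.96
No, different subnets (173.4.163.240 vs 170.16.62.96)


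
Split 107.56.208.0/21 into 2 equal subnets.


New prefix = 21 + 1 = 22
Each subnet has 1024 addresses
  107.56.208.0/22
  107.56.212.0/22
Subnets: 107.56.208.0/22, 107.56.212.0/22


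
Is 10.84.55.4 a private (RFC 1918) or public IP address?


RFC 1918 private ranges:
  10.0.0.0/8 (10.0.0.0 - 10.255.255.255)
  172.16.0.0/12 (172.16.0.0 - 172.31.255.255)
  192.168.0.0/16 (192.168.0.0 - 192.168.255.255)
Private (in 10.0.0.0/8)


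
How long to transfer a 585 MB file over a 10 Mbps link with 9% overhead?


Effective throughput = 10 * (1 - 9/100) = 9.1 Mbps
File size in Mb = 585 * 8 = 4680 Mb
Time = 4680 / 9.1
Time = 514.2857 seconds


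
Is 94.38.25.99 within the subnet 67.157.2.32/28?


Subnet network: 67.157.2.32
Test IP AND mask: 94.38.25.96
No, 94.38.25.99 is not in 67.157.2.32/28


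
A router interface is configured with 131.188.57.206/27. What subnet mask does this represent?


/27 means 27 network bits, 5 host bits
Binary: 11111111111111111111111111100000
Mask: 255.255.255.224


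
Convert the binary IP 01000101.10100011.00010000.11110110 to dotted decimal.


01000101 = 69
10100011 = 163
00010000 = 16
11110110 = 246
IP: 69.163.16.246


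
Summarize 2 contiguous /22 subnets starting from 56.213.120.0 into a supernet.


Original prefix: /22
Number of subnets: 2 = 2^1
New prefix = 22 - 1 = 21
Supernet: 56.213.120.0/21


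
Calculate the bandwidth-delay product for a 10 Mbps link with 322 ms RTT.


BDP = bandwidth * RTT
= 10 Mbps * 322 ms
= 10 * 1e6 * 322 / 1000 bits
= 3220000 bits
= 402500 bytes
= 393.0664 KB
BDP = 3220000 bits (402500 bytes)


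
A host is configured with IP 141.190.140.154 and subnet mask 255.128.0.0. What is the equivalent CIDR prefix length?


Binary: 11111111.10000000.00000000.00000000
Count leading 1s
Prefix: /9


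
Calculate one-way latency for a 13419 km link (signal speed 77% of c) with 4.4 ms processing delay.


Speed = 0.77 * 3e5 km/s = 231000 km/s
Propagation delay = 13419 / 231000 = 0.0581 s = 58.0909 ms
Processing delay = 4.4 ms
Total one-way latency = 62.4909 ms


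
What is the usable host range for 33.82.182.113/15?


Network: 33.82.0.0
Broadcast: 33.83.255.255
First usable = network + 1
Last usable = broadcast - 1
Range: 33.82.0.1 to 33.83.255.254


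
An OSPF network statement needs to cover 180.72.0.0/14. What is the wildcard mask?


Subnet mask: 255.252.0.0
Wildcard = 255.255.255.255 - subnet mask
255 - 255 = 0
255 - 252 = 3
255 - 0 = 255
255 - 0 = 255
Wildcard: 0.3.255.255


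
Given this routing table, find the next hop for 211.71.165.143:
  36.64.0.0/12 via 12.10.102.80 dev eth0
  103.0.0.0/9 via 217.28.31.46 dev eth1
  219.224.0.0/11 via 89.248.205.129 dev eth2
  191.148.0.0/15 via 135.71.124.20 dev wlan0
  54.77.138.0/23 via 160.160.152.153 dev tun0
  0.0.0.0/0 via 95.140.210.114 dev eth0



Longest prefix match for 211.71.165.143:
  /12 36.64.0.0: no
  /9 103.0.0.0: no
  /11 219.224.0.0: no
  /15 191.148.0.0: no
  /23 54.77.138.0: no
  /0 0.0.0.0: MATCH
Selected: next-hop 95.140.210.114 via eth0 (matched /0)


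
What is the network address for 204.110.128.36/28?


IP:   11001100.01101110.10000000.00100100
Mask: 11111111.11111111.11111111.11110000
AND operation:
Net:  11001100.01101110.10000000.00100000
Network: 204.110.128.32/28


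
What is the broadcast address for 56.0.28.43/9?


Network: 56.0.0.0/9
Host bits = 23
Set all host bits to 1:
Broadcast: 56.127.255.255


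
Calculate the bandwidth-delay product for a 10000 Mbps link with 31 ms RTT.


BDP = bandwidth * RTT
= 10000 Mbps * 31 ms
= 10000 * 1e6 * 31 / 1000 bits
= 310000000 bits
= 38750000 bytes
= 37841.7969 KB
BDP = 310000000 bits (38750000 bytes)


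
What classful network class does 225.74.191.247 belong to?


First octet: 225
Binary: 11100001
1110xxxx -> Class D (224-239)
Class D (multicast), default mask N/A


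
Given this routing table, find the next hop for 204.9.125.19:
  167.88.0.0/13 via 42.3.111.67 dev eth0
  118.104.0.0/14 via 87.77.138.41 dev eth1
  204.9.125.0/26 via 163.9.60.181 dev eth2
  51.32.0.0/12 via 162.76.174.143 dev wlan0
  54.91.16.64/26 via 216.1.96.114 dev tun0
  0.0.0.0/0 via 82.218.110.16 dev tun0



Longest prefix match for 204.9.125.19:
  /13 167.88.0.0: no
  /14 118.104.0.0: no
  /26 204.9.125.0: MATCH
  /12 51.32.0.0: no
  /26 54.91.16.64: no
  /0 0.0.0.0: MATCH
Selected: next-hop 163.9.60.181 via eth2 (matched /26)


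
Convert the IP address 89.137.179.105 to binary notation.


89 = 01011001
137 = 10001001
179 = 10110011
105 = 01101001
Binary: 01011001.10001001.10110011.01101001


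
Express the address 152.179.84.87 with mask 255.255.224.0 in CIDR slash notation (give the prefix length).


Binary: 11111111.11111111.11100000.00000000
Count leading 1s
Prefix: /19


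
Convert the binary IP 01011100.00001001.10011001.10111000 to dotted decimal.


01011100 = 92
00001001 = 9
10011001 = 153
10111000 = 184
IP: 92.9.153.184


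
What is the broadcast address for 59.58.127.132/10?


Network: 59.0.0.0/10
Host bits = 22
Set all host bits to 1:
Broadcast: 59.63.255.255


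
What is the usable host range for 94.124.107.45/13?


Network: 94.120.0.0
Broadcast: 94.127.255.255
First usable = network + 1
Last usable = broadcast - 1
Range: 94.120.0.1 to 94.127.255.254


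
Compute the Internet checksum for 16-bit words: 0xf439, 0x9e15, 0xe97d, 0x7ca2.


Sum all words (with carry folding):
+ 0xf439 = 0xf439
+ 0x9e15 = 0x924f
+ 0xe97d = 0x7bcd
+ 0x7ca2 = 0xf86f
One's complement: ~0xf86f
Checksum = 0x0790


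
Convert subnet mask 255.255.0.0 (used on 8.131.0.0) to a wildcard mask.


Subnet mask: 255.255.0.0
Wildcard = 255.255.255.255 - subnet mask
255 - 255 = 0
255 - 255 = 0
255 - 0 = 255
255 - 0 = 255
Wildcard: 0.0.255.255


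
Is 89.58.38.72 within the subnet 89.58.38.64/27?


Subnet network: 89.58.38.64
Test IP AND mask: 89.58.38.64
Yes, 89.58.38.72 is in 89.58.38.64/27


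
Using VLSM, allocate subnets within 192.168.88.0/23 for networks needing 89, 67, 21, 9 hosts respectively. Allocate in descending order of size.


89 hosts -> /25 (126 usable): 192.168.88.0/25
67 hosts -> /25 (126 usable): 192.168.88.128/25
21 hosts -> /27 (30 usable): 192.168.89.0/27
9 hosts -> /28 (14 usable): 192.168.89.32/28
Allocation: 192.168.88.0/25 (89 hosts, 126 usable); 192.168.88.128/25 (67 hosts, 126 usable); 192.168.89.0/27 (21 hosts, 30 usable); 192.168.89.32/28 (9 hosts, 14 usable)


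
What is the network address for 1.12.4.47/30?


IP:   00000001.00001100.00000100.00101111
Mask: 11111111.11111111.11111111.11111100
AND operation:
Net:  00000001.00001100.00000100.00101100
Network: 1.12.4.44/30


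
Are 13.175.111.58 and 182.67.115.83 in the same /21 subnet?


Mask: 255.255.248.0
13.175.111.58 AND mask = 13.175.104.0
182.67.115.83 AND mask = 182.67.112.0
No, different subnets (13.175.104.0 vs 182.67.112.0)


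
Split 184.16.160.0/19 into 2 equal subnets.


New prefix = 19 + 1 = 20
Each subnet has 4096 addresses
  184.16.160.0/20
  184.16.176.0/20
Subnets: 184.16.160.0/20, 184.16.176.0/20


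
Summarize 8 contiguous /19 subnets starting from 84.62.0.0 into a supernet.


Original prefix: /19
Number of subnets: 8 = 2^3
New prefix = 19 - 3 = 16
Supernet: 84.62.0.0/16


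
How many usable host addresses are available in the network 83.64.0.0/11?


Host bits = 32 - 11 = 21
Total addresses = 2^21 = 2097152
Usable = total - 2 (network and broadcast)
Usable hosts: 2097150


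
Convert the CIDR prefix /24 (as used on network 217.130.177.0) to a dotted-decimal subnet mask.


/24 means 24 network bits, 8 host bits
Binary: 11111111111111111111111100000000
Mask: 255.255.255.0


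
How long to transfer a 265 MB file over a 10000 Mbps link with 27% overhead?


Effective throughput = 10000 * (1 - 27/100) = 7300 Mbps
File size in Mb = 265 * 8 = 2120 Mb
Time = 2120 / 7300
Time = 0.2904 seconds


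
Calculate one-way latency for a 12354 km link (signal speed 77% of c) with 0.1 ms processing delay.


Speed = 0.77 * 3e5 km/s = 231000 km/s
Propagation delay = 12354 / 231000 = 0.0535 s = 53.4805 ms
Processing delay = 0.1 ms
Total one-way latency = 53.5805 ms


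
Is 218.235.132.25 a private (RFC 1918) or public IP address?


RFC 1918 private ranges:
  10.0.0.0/8 (10.0.0.0 - 10.255.255.255)
  172.16.0.0/12 (172.16.0.0 - 172.31.255.255)
  192.168.0.0/16 (192.168.0.0 - 192.168.255.255)
Public (not in any RFC 1918 range)


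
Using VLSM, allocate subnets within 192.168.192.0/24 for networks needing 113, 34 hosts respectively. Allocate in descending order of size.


113 hosts -> /25 (126 usable): 192.168.192.0/25
34 hosts -> /26 (62 usable): 192.168.192.128/26
Allocation: 192.168.192.0/25 (113 hosts, 126 usable); 192.168.192.128/26 (34 hosts, 62 usable)


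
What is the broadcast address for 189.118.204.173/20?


Network: 189.118.192.0/20
Host bits = 12
Set all host bits to 1:
Broadcast: 189.118.207.255


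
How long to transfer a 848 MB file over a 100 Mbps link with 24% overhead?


Effective throughput = 100 * (1 - 24/100) = 76 Mbps
File size in Mb = 848 * 8 = 6784 Mb
Time = 6784 / 76
Time = 89.2632 seconds


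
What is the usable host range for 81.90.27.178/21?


Network: 81.90.24.0
Broadcast: 81.90.31.255
First usable = network + 1
Last usable = broadcast - 1
Range: 81.90.24.1 to 81.90.31.254


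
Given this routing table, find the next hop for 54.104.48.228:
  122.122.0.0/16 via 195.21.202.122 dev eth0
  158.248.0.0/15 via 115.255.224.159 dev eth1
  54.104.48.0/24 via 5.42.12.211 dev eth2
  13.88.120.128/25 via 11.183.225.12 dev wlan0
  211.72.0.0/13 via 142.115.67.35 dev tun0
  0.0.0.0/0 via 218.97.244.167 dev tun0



Longest prefix match for 54.104.48.228:
  /16 122.122.0.0: no
  /15 158.248.0.0: no
  /24 54.104.48.0: MATCH
  /25 13.88.120.128: no
  /13 211.72.0.0: no
  /0 0.0.0.0: MATCH
Selected: next-hop 5.42.12.211 via eth2 (matched /24)


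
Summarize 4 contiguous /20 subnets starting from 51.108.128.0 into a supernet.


Original prefix: /20
Number of subnets: 4 = 2^2
New prefix = 20 - 2 = 18
Supernet: 51.108.128.0/18


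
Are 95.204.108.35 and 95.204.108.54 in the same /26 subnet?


Mask: 255.255.255.192
95.204.108.35 AND mask = 95.204.108.0
95.204.108.54 AND mask = 95.204.108.0
Yes, same subnet (95.204.108.0)


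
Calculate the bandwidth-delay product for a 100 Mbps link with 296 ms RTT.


BDP = bandwidth * RTT
= 100 Mbps * 296 ms
= 100 * 1e6 * 296 / 1000 bits
= 29600000 bits
= 3700000 bytes
= 3613.2812 KB
BDP = 29600000 bits (3700000 bytes)


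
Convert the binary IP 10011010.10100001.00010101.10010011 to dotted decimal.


10011010 = 154
10100001 = 161
00010101 = 21
10010011 = 147
IP: 154.161.21.147


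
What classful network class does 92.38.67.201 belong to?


First octet: 92
Binary: 01011100
0xxxxxxx -> Class A (1-126)
Class A, default mask 255.0.0.0 (/8)


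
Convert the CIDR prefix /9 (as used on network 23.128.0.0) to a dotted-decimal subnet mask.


/9 means 9 network bits, 23 host bits
Binary: 11111111100000000000000000000000
Mask: 255.128.0.0


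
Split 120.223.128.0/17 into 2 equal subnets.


New prefix = 17 + 1 = 18
Each subnet has 16384 addresses
  120.223.128.0/18
  120.223.192.0/18
Subnets: 120.223.128.0/18, 120.223.192.0/18


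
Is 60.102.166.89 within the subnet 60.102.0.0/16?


Subnet network: 60.102.0.0
Test IP AND mask: 60.102.0.0
Yes, 60.102.166.89 is in 60.102.0.0/16


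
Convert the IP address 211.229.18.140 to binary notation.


211 = 11010011
229 = 11100101
18 = 00010010
140 = 10001100
Binary: 11010011.11100101.00010010.10001100


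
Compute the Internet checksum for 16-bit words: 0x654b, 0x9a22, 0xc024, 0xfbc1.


Sum all words (with carry folding):
+ 0x654b = 0x654b
+ 0x9a22 = 0xff6d
+ 0xc024 = 0xbf92
+ 0xfbc1 = 0xbb54
One's complement: ~0xbb54
Checksum = 0x44ab


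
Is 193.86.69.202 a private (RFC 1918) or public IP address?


RFC 1918 private ranges:
  10.0.0.0/8 (10.0.0.0 - 10.255.255.255)
  172.16.0.0/12 (172.16.0.0 - 172.31.255.255)
  192.168.0.0/16 (192.168.0.0 - 192.168.255.255)
Public (not in any RFC 1918 range)


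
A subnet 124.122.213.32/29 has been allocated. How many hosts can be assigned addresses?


Host bits = 32 - 29 = 3
Total addresses = 2^3 = 8
Usable = total - 2 (network and broadcast)
Usable hosts: 6


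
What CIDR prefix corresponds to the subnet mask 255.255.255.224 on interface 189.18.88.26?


Binary: 11111111.11111111.11111111.11100000
Count leading 1s
Prefix: /27


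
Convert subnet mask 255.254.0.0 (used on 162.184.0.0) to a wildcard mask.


Subnet mask: 255.254.0.0
Wildcard = 255.255.255.255 - subnet mask
255 - 255 = 0
255 - 254 = 1
255 - 0 = 255
255 - 0 = 255
Wildcard: 0.1.255.255


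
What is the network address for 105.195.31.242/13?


IP:   01101001.11000011.00011111.11110010
Mask: 11111111.11111000.00000000.00000000
AND operation:
Net:  01101001.11000000.00000000.00000000
Network: 105.192.0.0/13


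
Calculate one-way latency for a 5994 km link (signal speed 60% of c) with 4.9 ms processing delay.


Speed = 0.6 * 3e5 km/s = 180000 km/s
Propagation delay = 5994 / 180000 = 0.0333 s = 33.3 ms
Processing delay = 4.9 ms
Total one-way latency = 38.2 ms


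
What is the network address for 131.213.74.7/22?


IP:   10000011.11010101.01001010.00000111
Mask: 11111111.11111111.11111100.00000000
AND operation:
Net:  10000011.11010101.01001000.00000000
Network: 131.213.72.0/22


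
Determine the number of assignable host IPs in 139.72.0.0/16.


Host bits = 32 - 16 = 16
Total addresses = 2^16 = 65536
Usable = total - 2 (network and broadcast)
Usable hosts: 65534


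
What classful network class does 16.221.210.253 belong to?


First octet: 16
Binary: 00010000
0xxxxxxx -> Class A (1-126)
Class A, default mask 255.0.0.0 (/8)


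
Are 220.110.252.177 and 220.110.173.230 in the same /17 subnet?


Mask: 255.255.128.0
220.110.252.177 AND mask = 220.110.128.0
220.110.173.230 AND mask = 220.110.128.0
Yes, same subnet (220.110.128.0)


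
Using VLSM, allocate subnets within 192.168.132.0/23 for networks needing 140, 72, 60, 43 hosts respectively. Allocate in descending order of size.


140 hosts -> /24 (254 usable): 192.168.132.0/24
72 hosts -> /25 (126 usable): 192.168.133.0/25
60 hosts -> /26 (62 usable): 192.168.133.128/26
43 hosts -> /26 (62 usable): 192.168.133.192/26
Allocation: 192.168.132.0/24 (140 hosts, 254 usable); 192.168.133.0/25 (72 hosts, 126 usable); 192.168.133.128/26 (60 hosts, 62 usable); 192.168.133.192/26 (43 hosts, 62 usable)


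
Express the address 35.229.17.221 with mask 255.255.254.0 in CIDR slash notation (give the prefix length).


Binary: 11111111.11111111.11111110.00000000
Count leading 1s
Prefix: /23


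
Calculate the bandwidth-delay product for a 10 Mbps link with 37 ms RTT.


BDP = bandwidth * RTT
= 10 Mbps * 37 ms
= 10 * 1e6 * 37 / 1000 bits
= 370000 bits
= 46250 bytes
= 45.166 KB
BDP = 370000 bits (46250 bytes)


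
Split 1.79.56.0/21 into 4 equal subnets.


New prefix = 21 + 2 = 23
Each subnet has 512 addresses
  1.79.56.0/23
  1.79.58.0/23
  1.79.60.0/23
  1.79.62.0/23
Subnets: 1.79.56.0/23, 1.79.58.0/23, 1.79.60.0/23, 1.79.62.0/23


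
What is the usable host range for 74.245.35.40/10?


Network: 74.192.0.0
Broadcast: 74.255.255.255
First usable = network + 1
Last usable = broadcast - 1
Range: 74.192.0.1 to 74.255.255.254


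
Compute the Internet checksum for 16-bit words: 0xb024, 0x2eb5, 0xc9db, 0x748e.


Sum all words (with carry folding):
+ 0xb024 = 0xb024
+ 0x2eb5 = 0xded9
+ 0xc9db = 0xa8b5
+ 0x748e = 0x1d44
One's complement: ~0x1d44
Checksum = 0xe2bb


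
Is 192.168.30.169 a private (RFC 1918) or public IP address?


RFC 1918 private ranges:
  10.0.0.0/8 (10.0.0.0 - 10.255.255.255)
  172.16.0.0/12 (172.16.0.0 - 172.31.255.255)
  192.168.0.0/16 (192.168.0.0 - 192.168.255.255)
Private (in 192.168.0.0/16)


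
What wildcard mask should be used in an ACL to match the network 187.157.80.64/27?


Subnet mask: 255.255.255.224
Wildcard = 255.255.255.255 - subnet mask
255 - 255 = 0
255 - 255 = 0
255 - 255 = 0
255 - 224 = 31
Wildcard: 0.0.0.31


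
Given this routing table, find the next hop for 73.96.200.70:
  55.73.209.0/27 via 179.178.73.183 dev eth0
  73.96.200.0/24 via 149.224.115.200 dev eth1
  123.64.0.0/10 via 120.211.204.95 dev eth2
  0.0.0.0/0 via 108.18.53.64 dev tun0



Longest prefix match for 73.96.200.70:
  /27 55.73.209.0: no
  /24 73.96.200.0: MATCH
  /10 123.64.0.0: no
  /0 0.0.0.0: MATCH
Selected: next-hop 149.224.115.200 via eth1 (matched /24)


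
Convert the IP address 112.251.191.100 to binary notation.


112 = 01110000
251 = 11111011
191 = 10111111
100 = 01100100
Binary: 01110000.11111011.10111111.01100100


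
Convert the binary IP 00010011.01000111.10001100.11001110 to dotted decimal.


00010011 = 19
01000111 = 71
10001100 = 140
11001110 = 206
IP: 19.71.140.206


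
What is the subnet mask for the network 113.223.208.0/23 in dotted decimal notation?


/23 means 23 network bits, 9 host bits
Binary: 11111111111111111111111000000000
Mask: 255.255.254.0


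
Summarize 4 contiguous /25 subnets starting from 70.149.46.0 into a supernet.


Original prefix: /25
Number of subnets: 4 = 2^2
New prefix = 25 - 2 = 23
Supernet: 70.149.46.0/23


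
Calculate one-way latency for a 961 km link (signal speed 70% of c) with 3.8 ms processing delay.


Speed = 0.7 * 3e5 km/s = 210000 km/s
Propagation delay = 961 / 210000 = 0.0046 s = 4.5762 ms
Processing delay = 3.8 ms
Total one-way latency = 8.3762 ms


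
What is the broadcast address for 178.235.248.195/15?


Network: 178.234.0.0/15
Host bits = 17
Set all host bits to 1:
Broadcast: 178.235.255.255


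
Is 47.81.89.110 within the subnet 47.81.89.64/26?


Subnet network: 47.81.89.64
Test IP AND mask: 47.81.89.64
Yes, 47.81.89.110 is in 47.81.89.64/26


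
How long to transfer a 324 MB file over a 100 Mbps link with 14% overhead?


Effective throughput = 100 * (1 - 14/100) = 86 Mbps
File size in Mb = 324 * 8 = 2592 Mb
Time = 2592 / 86
Time = 30.1395 seconds


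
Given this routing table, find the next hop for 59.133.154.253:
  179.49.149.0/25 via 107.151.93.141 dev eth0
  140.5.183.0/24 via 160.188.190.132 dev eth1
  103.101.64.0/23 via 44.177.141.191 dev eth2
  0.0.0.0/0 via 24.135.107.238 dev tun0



Longest prefix match for 59.133.154.253:
  /25 179.49.149.0: no
  /24 140.5.183.0: no
  /23 103.101.64.0: no
  /0 0.0.0.0: MATCH
Selected: next-hop 24.135.107.238 via tun0 (matched /0)


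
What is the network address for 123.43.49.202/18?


IP:   01111011.00101011.00110001.11001010
Mask: 11111111.11111111.11000000.00000000
AND operation:
Net:  01111011.00101011.00000000.00000000
Network: 123.43.0.0/18


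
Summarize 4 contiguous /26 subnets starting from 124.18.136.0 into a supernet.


Original prefix: /26
Number of subnets: 4 = 2^2
New prefix = 26 - 2 = 24
Supernet: 124.18.136.0/24


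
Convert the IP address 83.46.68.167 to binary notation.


83 = 01010011
46 = 00101110
68 = 01000100
167 = 10100111
Binary: 01010011.00101110.01000100.10100111


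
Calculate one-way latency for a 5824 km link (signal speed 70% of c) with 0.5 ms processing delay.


Speed = 0.7 * 3e5 km/s = 210000 km/s
Propagation delay = 5824 / 210000 = 0.0277 s = 27.7333 ms
Processing delay = 0.5 ms
Total one-way latency = 28.2333 ms


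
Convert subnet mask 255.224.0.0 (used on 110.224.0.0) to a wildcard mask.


Subnet mask: 255.224.0.0
Wildcard = 255.255.255.255 - subnet mask
255 - 255 = 0
255 - 224 = 31
255 - 0 = 255
255 - 0 = 255
Wildcard: 0.31.255.255


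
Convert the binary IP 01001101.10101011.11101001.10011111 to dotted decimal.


01001101 = 77
10101011 = 171
11101001 = 233
10011111 = 159
IP: 77.171.233.159


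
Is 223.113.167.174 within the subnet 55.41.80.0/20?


Subnet network: 55.41.80.0
Test IP AND mask: 223.113.160.0
No, 223.113.167.174 is not in 55.41.80.0/20


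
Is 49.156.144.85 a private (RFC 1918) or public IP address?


RFC 1918 private ranges:
  10.0.0.0/8 (10.0.0.0 - 10.255.255.255)
  172.16.0.0/12 (172.16.0.0 - 172.31.255.255)
  192.168.0.0/16 (192.168.0.0 - 192.168.255.255)
Public (not in any RFC 1918 range)


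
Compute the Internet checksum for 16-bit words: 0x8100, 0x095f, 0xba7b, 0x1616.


Sum all words (with carry folding):
+ 0x8100 = 0x8100
+ 0x095f = 0x8a5f
+ 0xba7b = 0x44db
+ 0x1616 = 0x5af1
One's complement: ~0x5af1
Checksum = 0xa50e


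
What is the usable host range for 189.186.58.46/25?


Network: 189.186.58.0
Broadcast: 189.186.58.127
First usable = network + 1
Last usable = broadcast - 1
Range: 189.186.58.1 to 189.186.58.126


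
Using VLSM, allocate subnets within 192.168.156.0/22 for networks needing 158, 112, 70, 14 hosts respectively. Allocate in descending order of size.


158 hosts -> /24 (254 usable): 192.168.156.0/24
112 hosts -> /25 (126 usable): 192.168.157.0/25
70 hosts -> /25 (126 usable): 192.168.157.128/25
14 hosts -> /28 (14 usable): 192.168.158.0/28
Allocation: 192.168.156.0/24 (158 hosts, 254 usable); 192.168.157.0/25 (112 hosts, 126 usable); 192.168.157.128/25 (70 hosts, 126 usable); 192.168.158.0/28 (14 hosts, 14 usable)


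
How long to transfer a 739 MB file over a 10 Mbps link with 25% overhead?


Effective throughput = 10 * (1 - 25/100) = 7.5 Mbps
File size in Mb = 739 * 8 = 5912 Mb
Time = 5912 / 7.5
Time = 788.2667 seconds


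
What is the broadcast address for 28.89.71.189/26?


Network: 28.89.71.128/26
Host bits = 6
Set all host bits to 1:
Broadcast: 28.89.71.191


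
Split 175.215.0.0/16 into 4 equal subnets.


New prefix = 16 + 2 = 18
Each subnet has 16384 addresses
  175.215.0.0/18
  175.215.64.0/18
  175.215.128.0/18
  175.215.192.0/18
Subnets: 175.215.0.0/18, 175.215.64.0/18, 175.215.128.0/18, 175.215.192.0/18


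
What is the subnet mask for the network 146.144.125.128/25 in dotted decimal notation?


/25 means 25 network bits, 7 host bits
Binary: 11111111111111111111111110000000
Mask: 255.255.255.128


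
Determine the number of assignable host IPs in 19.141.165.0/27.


Host bits = 32 - 27 = 5
Total addresses = 2^5 = 32
Usable = total - 2 (network and broadcast)
Usable hosts: 30


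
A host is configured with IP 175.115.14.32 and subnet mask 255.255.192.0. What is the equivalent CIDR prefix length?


Binary: 11111111.11111111.11000000.00000000
Count leading 1s
Prefix: /18


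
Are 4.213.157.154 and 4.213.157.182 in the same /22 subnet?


Mask: 255.255.252.0
4.213.157.154 AND mask = 4.213.156.0
4.213.157.182 AND mask = 4.213.156.0
Yes, same subnet (4.213.156.0)


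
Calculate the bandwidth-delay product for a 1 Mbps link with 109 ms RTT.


BDP = bandwidth * RTT
= 1 Mbps * 109 ms
= 1 * 1e6 * 109 / 1000 bits
= 109000 bits
= 13625 bytes
= 13.3057 KB
BDP = 109000 bits (13625 bytes)


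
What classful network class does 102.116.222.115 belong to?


First octet: 102
Binary: 01100110
0xxxxxxx -> Class A (1-126)
Class A, default mask 255.0.0.0 (/8)


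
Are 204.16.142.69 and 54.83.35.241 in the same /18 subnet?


Mask: 255.255.192.0
204.16.142.69 AND mask = 204.16.128.0
54.83.35.241 AND mask = 54.83.0.0
No, different subnets (204.16.128.0 vs 54.83.0.0)


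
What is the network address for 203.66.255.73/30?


IP:   11001011.01000010.11111111.01001001
Mask: 11111111.11111111.11111111.11111100
AND operation:
Net:  11001011.01000010.11111111.01001000
Network: 203.66.255.72/30


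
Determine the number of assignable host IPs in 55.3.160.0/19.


Host bits = 32 - 19 = 13
Total addresses = 2^13 = 8192
Usable = total - 2 (network and broadcast)
Usable hosts: 8190


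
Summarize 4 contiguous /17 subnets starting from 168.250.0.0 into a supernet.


Original prefix: /17
Number of subnets: 4 = 2^2
New prefix = 17 - 2 = 15
Supernet: 168.250.0.0/15


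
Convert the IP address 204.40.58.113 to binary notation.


204 = 11001100
40 = 00101000
58 = 00111010
113 = 01110001
Binary: 11001100.00101000.00111010.01110001


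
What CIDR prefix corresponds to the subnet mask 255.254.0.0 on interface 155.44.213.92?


Binary: 11111111.11111110.00000000.00000000
Count leading 1s
Prefix: /15


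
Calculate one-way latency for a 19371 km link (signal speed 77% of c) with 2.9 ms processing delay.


Speed = 0.77 * 3e5 km/s = 231000 km/s
Propagation delay = 19371 / 231000 = 0.0839 s = 83.8571 ms
Processing delay = 2.9 ms
Total one-way latency = 86.7571 ms


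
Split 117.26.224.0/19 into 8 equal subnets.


New prefix = 19 + 3 = 22
Each subnet has 1024 addresses
  117.26.224.0/22
  117.26.228.0/22
  117.26.232.0/22
  117.26.236.0/22
  117.26.240.0/22
  117.26.244.0/22
  117.26.248.0/22
  117.26.252.0/22
Subnets: 117.26.224.0/22, 117.26.228.0/22, 117.26.232.0/22, 117.26.236.0/22, 117.26.240.0/22, 117.26.244.0/22, 117.26.248.0/22, 117.26.252.0/22


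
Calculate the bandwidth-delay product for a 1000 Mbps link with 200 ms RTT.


BDP = bandwidth * RTT
= 1000 Mbps * 200 ms
= 1000 * 1e6 * 200 / 1000 bits
= 200000000 bits
= 25000000 bytes
= 24414.0625 KB
BDP = 200000000 bits (25000000 bytes)


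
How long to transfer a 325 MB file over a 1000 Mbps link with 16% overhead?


Effective throughput = 1000 * (1 - 16/100) = 840 Mbps
File size in Mb = 325 * 8 = 2600 Mb
Time = 2600 / 840
Time = 3.0952 seconds


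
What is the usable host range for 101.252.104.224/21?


Network: 101.252.104.0
Broadcast: 101.252.111.255
First usable = network + 1
Last usable = broadcast - 1
Range: 101.252.104.1 to 101.252.111.254


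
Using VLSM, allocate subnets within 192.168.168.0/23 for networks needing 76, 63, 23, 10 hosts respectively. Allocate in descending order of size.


76 hosts -> /25 (126 usable): 192.168.168.0/25
63 hosts -> /25 (126 usable): 192.168.168.128/25
23 hosts -> /27 (30 usable): 192.168.169.0/27
10 hosts -> /28 (14 usable): 192.168.169.32/28
Allocation: 192.168.168.0/25 (76 hosts, 126 usable); 192.168.168.128/25 (63 hosts, 126 usable); 192.168.169.0/27 (23 hosts, 30 usable); 192.168.169.32/28 (10 hosts, 14 usable)


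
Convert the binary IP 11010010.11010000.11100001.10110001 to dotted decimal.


11010010 = 210
11010000 = 208
11100001 = 225
10110001 = 177
IP: 210.208.225.177


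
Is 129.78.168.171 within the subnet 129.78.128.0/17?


Subnet network: 129.78.128.0
Test IP AND mask: 129.78.128.0
Yes, 129.78.168.171 is in 129.78.128.0/17


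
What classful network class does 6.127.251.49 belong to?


First octet: 6
Binary: 00000110
0xxxxxxx -> Class A (1-126)
Class A, default mask 255.0.0.0 (/8)


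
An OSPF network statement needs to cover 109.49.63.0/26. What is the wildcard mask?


Subnet mask: 255.255.255.192
Wildcard = 255.255.255.255 - subnet mask
255 - 255 = 0
255 - 255 = 0
255 - 255 = 0
255 - 192 = 63
Wildcard: 0.0.0.63


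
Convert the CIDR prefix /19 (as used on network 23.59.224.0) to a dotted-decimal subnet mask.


/19 means 19 network bits, 13 host bits
Binary: 11111111111111111110000000000000
Mask: 255.255.224.0


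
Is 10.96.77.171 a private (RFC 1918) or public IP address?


RFC 1918 private ranges:
  10.0.0.0/8 (10.0.0.0 - 10.255.255.255)
  172.16.0.0/12 (172.16.0.0 - 172.31.255.255)
  192.168.0.0/16 (192.168.0.0 - 192.168.255.255)
Private (in 10.0.0.0/8)


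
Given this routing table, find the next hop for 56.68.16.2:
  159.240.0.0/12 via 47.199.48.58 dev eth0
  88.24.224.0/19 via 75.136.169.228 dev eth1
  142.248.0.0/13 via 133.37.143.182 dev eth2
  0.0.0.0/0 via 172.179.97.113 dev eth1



Longest prefix match for 56.68.16.2:
  /12 159.240.0.0: no
  /19 88.24.224.0: no
  /13 142.248.0.0: no
  /0 0.0.0.0: MATCH
Selected: next-hop 172.179.97.113 via eth1 (matched /0)


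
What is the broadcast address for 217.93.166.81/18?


Network: 217.93.128.0/18
Host bits = 14
Set all host bits to 1:
Broadcast: 217.93.191.255


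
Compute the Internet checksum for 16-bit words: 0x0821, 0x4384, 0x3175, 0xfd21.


Sum all words (with carry folding):
+ 0x0821 = 0x0821
+ 0x4384 = 0x4ba5
+ 0x3175 = 0x7d1a
+ 0xfd21 = 0x7a3c
One's complement: ~0x7a3c
Checksum = 0x85c3


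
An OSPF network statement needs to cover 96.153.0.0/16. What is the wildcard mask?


Subnet mask: 255.255.0.0
Wildcard = 255.255.255.255 - subnet mask
255 - 255 = 0
255 - 255 = 0
255 - 0 = 255
255 - 0 = 255
Wildcard: 0.0.255.255


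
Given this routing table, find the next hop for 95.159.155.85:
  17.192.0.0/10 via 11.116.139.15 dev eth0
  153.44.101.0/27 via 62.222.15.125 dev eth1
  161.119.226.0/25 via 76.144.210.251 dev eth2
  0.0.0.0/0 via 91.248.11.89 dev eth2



Longest prefix match for 95.159.155.85:
  /10 17.192.0.0: no
  /27 153.44.101.0: no
  /25 161.119.226.0: no
  /0 0.0.0.0: MATCH
Selected: next-hop 91.248.11.89 via eth2 (matched /0)


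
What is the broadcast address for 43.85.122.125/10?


Network: 43.64.0.0/10
Host bits = 22
Set all host bits to 1:
Broadcast: 43.127.255.255


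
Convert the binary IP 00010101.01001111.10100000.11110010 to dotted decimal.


00010101 = 21
01001111 = 79
10100000 = 160
11110010 = 242
IP: 21.79.160.242


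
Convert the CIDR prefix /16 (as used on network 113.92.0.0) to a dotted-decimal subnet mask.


/16 means 16 network bits, 16 host bits
Binary: 11111111111111110000000000000000
Mask: 255.255.0.0


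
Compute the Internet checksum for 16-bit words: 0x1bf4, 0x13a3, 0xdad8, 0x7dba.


Sum all words (with carry folding):
+ 0x1bf4 = 0x1bf4
+ 0x13a3 = 0x2f97
+ 0xdad8 = 0x0a70
+ 0x7dba = 0x882a
One's complement: ~0x882a
Checksum = 0x77d5


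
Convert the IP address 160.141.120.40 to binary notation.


160 = 10100000
141 = 10001101
120 = 01111000
40 = 00101000
Binary: 10100000.10001101.01111000.00101000


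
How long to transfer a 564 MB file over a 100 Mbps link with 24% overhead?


Effective throughput = 100 * (1 - 24/100) = 76 Mbps
File size in Mb = 564 * 8 = 4512 Mb
Time = 4512 / 76
Time = 59.3684 seconds


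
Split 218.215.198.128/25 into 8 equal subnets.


New prefix = 25 + 3 = 28
Each subnet has 16 addresses
  218.215.198.128/28
  218.215.198.144/28
  218.215.198.160/28
  218.215.198.176/28
  218.215.198.192/28
  218.215.198.208/28
  218.215.198.224/28
  218.215.198.240/28
Subnets: 218.215.198.128/28, 218.215.198.144/28, 218.215.198.160/28, 218.215.198.176/28, 218.215.198.192/28, 218.215.198.208/28, 218.215.198.224/28, 218.215.198.240/28
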